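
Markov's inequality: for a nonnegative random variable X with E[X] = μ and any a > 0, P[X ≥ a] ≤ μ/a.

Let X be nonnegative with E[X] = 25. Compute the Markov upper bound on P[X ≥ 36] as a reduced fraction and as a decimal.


μ = E[X] = 25, a = 36.
Markov: P[X ≥ 36] ≤ μ/a = (25)/36 = 25/36.
Numerically: ≈ 0.694.
(Since a = 36 > μ = 25.000, the bound 25/36 is < 1 and informative.)

P[X ≥ 36] ≤ 25/36 ≈ 0.694.


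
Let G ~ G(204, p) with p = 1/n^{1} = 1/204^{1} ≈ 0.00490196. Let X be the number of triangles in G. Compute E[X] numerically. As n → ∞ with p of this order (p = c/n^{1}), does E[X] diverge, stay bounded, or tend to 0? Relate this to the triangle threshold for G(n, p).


Number of potential triangles: C(204, 3) = 1394204.
Each occurs with probability p³ ≈ (0.00490196)³ ≈ 1.17790292e-07.
By linearity: E[X] = C(204, 3)·p³ ≈ 1394204 · 1.17790292e-07 ≈ 0.164224.
Here α = 1, so p = 1/n is exactly at the triangle threshold p ~ 1/n. Asymptotically E[X] → c³/6 = 1³/6 = 1/6 ≈ 0.166667, a bounded constant. In this regime the triangle count is asymptotically Poisson(c³/6).

E[X] ≈ 0.164224; in regime p = Θ(1/n^{1}) E[X] stays bounded (at the triangle threshold p ~ 1/n).


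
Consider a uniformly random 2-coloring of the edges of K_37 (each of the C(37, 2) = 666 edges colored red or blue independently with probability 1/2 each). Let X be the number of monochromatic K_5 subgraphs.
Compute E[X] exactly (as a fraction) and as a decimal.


Let X = Σ_S X_S over the C(37, 5) = 435897 subsets S of size 5, where X_S = 1 if the K_5 on S is monochromatic.
For a fixed S, the K_5 on S has C(5, 2) = 10 edges. P[all 10 edges red] = (1/2)^10, and likewise for blue, so P[monochromatic] = 2·(1/2)^10 = 2^{1 − 10} = 1/512.
By linearity: E[X] = C(37, 5) · 2^{1 − 10} = 435897 · 1/512 = 435897/512.
Numerically: E[X] ≈ 851.361.

E[X] = C(37,5)·2^(1−C(5,2)) = 435897/512 ≈ 851.361.


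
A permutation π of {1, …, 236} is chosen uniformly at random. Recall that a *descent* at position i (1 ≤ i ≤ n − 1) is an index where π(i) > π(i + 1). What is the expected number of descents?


Write X = Σ X_I over i = 1, …, 235, with X_I the indicator of one descent.
There are 235 indicators.
For each fixed i, the pair (π(i), π(i+1)) is a uniformly random ordered pair of distinct values from {1, …, 236}; by symmetry P[π(i) > π(i+1)] = 1/2.
By linearity: E[X] = 235 · (1/2) = (236 − 1) · (1/2) = 235/2 ≈ 117.500.

E[X] = 235/2 = 117.500.


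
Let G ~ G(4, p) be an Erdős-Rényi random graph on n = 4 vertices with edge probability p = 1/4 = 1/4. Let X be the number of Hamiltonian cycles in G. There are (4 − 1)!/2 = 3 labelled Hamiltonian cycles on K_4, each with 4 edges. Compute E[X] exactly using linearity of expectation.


K_4 has (4 − 1)!/2 = 3 labelled Hamiltonian cycles.
For each such Hamiltonian cycle H, let X_H = 1 if all 4 edges of H are present in G. Then P[X_H = 1] = p^{4} = (1/4)^{4} = 1/256.
By linearity of expectation: E[X] = Σ_H E[X_H] = 3 · p^{4} = 3 · 1/256 = 3/256.
Numerically: E[X] ≈ 0.011719.

E[X] = 3 · (1/4)^{4} = 3/256 ≈ 0.011719.


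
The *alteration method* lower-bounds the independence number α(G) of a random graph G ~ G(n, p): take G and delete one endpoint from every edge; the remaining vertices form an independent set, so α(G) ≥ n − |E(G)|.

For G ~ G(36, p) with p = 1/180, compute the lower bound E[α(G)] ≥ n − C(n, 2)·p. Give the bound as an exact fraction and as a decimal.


E[|E(G)|] = C(36, 2)·p = 630 · (1/180) = 7/2.
E[α(G)] ≥ n − E[|E(G)|] = 36 − 7/2 = 65/2.
Numerically: ≈ 32.5000.
(This is only a lower bound; the true E[α(G)] may be larger.)

E[α(G)] ≥ 65/2 ≈ 32.5000.


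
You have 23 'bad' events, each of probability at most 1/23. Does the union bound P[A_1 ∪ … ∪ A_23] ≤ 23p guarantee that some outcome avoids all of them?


Union bound: P[∪_{i=1}^{23} A_i] ≤ Σ_i P[A_i] ≤ 23·p = 23·(1/23) = 1.
Numerically: 1 ≈ 1.000.
Is 1 < 1? NO.
Since the bound 1 is ≥ 1, the union bound is uninformative here; it does NOT by itself certify existence.

23·p = 1 ≈ 1.000; existence NOT certified by the union bound.


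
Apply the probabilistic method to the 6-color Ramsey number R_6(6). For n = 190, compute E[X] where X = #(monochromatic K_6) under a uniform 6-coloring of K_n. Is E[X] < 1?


E[X] = C(190, 6) · 6^{1 − 15} = 60334683255 · 6^{−14} = 60334683255/78364164096.
As a reduced fraction: E[X] = 6703853695/8707129344 ≈ 0.7699270.
Is E[X] < 1? YES.
Since E[X] < 1, there exists a 6-coloring of K_{190} with no monochromatic K_6; hence R_6(6) > 190.

E[X] = 6703853695/8707129344 ≈ 0.7699270; E[X] < 1, so R_6(6) > 190.


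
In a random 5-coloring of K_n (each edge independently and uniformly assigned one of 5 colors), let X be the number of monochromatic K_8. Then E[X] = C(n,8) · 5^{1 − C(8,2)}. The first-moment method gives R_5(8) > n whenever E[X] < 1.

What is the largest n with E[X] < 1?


We need C(n, 8) · 5^{1 − 28} < 1, i.e. C(n, 8) < 5^{28 − 1} = 7450580596923828125.
Check values of n near the boundary:
  n = 859: C(859, 8) = 7115855595170747139; 7115855595170747139 < 7450580596923828125? YES
  n = 860: C(860, 8) = 7182671140665308145; 7182671140665308145 < 7450580596923828125? YES
  n = 861: C(861, 8) = 7250034996615275865; 7250034996615275865 < 7450580596923828125? YES
  n = 862: C(862, 8) = 7317951015318931845; 7317951015318931845 < 7450580596923828125? YES
  n = 863: C(863, 8) = 7386423071602617757; 7386423071602617757 < 7450580596923828125? YES
  n = 864: C(864, 8) = 7455455062926006708; 7455455062926006708 < 7450580596923828125? NO
The largest n with C(n, 8) < 7450580596923828125 is n = 863 (where E[X] = 7386423071602617757/7450580596923828125 ≈ 0.991389). Hence R_5(8) > 863, i.e. R_5(8) ≥ 864.

Largest n = 863; hence R_5(8) > 863.


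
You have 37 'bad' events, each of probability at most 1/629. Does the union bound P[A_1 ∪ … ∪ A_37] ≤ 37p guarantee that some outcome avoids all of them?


Union bound: P[∪_{i=1}^{37} A_i] ≤ Σ_i P[A_i] ≤ 37·p = 37·(1/629) = 1/17.
Numerically: 1/17 ≈ 0.05882.
Is 1/17 < 1? YES.
Since P[∪ A_i] ≤ 1/17 < 1, the complement has P[∩ A_i^c] ≥ 1 − 1/17 = 16/17 > 0, so some outcome avoids every A_i.

37·p = 1/17 ≈ 0.05882; existence CERTIFIED by the union bound.


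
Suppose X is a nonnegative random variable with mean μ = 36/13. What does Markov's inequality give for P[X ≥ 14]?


μ = E[X] = 36/13, a = 14.
Markov: P[X ≥ 14] ≤ μ/a = (36/13)/14 = 18/91.
Numerically: ≈ 0.198.
(Since a = 14 > μ = 2.769, the bound 18/91 is < 1 and informative.)

P[X ≥ 14] ≤ 18/91 ≈ 0.198.


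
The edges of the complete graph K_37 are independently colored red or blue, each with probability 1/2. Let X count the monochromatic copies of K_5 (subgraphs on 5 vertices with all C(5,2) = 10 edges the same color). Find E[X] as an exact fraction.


Let X = Σ_S X_S over the C(37, 5) = 435897 subsets S of size 5, where X_S = 1 if the K_5 on S is monochromatic.
For a fixed S, the K_5 on S has C(5, 2) = 10 edges. P[all 10 edges red] = (1/2)^10, and likewise for blue, so P[monochromatic] = 2·(1/2)^10 = 2^{1 − 10} = 1/512.
Summing: E[X] = C(37, 5) · 2^{1 − 10} = 435897 · 1/512 = 435897/512.
Numerically: E[X] ≈ 851.361.

E[X] = C(37,5)·2^(1−C(5,2)) = 435897/512 ≈ 851.361.


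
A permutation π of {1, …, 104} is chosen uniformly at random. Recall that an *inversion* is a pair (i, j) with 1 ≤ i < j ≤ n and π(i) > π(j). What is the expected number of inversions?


Write X = Σ X_I over the C(104, 2) = 5356 pairs i < j, with X_I the indicator of one inversion.
There are 5356 indicators.
For each fixed pair i < j, the values π(i) and π(j) are two distinct elements of {1, …, 104} in uniformly random order; by symmetry P[π(i) > π(j)] = 1/2.
By linearity: E[X] = 5356 · (1/2) = C(104, 2) · (1/2) = 5356/2 = 2678 ≈ 2678.000000.

E[X] = 2678 = 2678.000000.


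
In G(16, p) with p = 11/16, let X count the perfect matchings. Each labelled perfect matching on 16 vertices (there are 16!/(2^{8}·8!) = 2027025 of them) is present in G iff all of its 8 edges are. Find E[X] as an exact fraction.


K_16 has 16!/(2^{8}·8!) = 2027025 labelled perfect matchings.
For each such perfect matching H, let X_H = 1 if all 8 edges of H are present in G. Then P[X_H = 1] = p^{8} = (11/16)^{8} = 214358881/4294967296.
By linearity: E[X] = Σ_H E[X_H] = 2027025 · p^{8} = 2027025 · 214358881/4294967296 = 434510810759025/4294967296.
Numerically: E[X] ≈ 1.0117e+05.

E[X] = 2027025 · (11/16)^{8} = 434510810759025/4294967296 ≈ 1.0117e+05.


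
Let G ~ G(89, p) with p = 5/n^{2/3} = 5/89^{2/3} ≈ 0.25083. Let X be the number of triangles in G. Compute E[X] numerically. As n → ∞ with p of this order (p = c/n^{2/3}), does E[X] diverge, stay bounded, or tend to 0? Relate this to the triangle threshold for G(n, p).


Number of potential triangles: C(89, 3) = 113564.
Each occurs with probability p³ ≈ (0.25083)³ ≈ 1.5780836e-02.
By linearity: E[X] = C(89, 3)·p³ ≈ 113564 · 1.5780836e-02 ≈ 1792.13483.
Since α = 2/3 < 1, p = c/n^{2/3} ≫ 1/n is above the triangle threshold p ~ 1/n. Asymptotically E[X] ~ (c³/6)·n^{3(1−α)} = (5³/6)·n^{1} → ∞; triangles are abundant w.h.p.

E[X] ≈ 1792.13483; in regime p = Θ(1/n^{2/3}) E[X] diverges (above the triangle threshold p ~ 1/n).


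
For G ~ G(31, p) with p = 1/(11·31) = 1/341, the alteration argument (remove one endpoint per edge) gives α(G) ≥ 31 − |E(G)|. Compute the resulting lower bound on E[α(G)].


E[|E(G)|] = C(31, 2)·p = 465 · (1/341) = 15/11.
E[α(G)] ≥ n − E[|E(G)|] = 31 − 15/11 = 326/11.
Numerically: ≈ 29.6364.
(This is only a lower bound; the true E[α(G)] may be larger.)

E[α(G)] ≥ 326/11 ≈ 29.6364.


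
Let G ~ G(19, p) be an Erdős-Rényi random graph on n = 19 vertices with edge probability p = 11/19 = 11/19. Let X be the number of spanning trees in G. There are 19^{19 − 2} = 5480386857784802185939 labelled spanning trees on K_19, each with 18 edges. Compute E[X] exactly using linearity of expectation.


K_19 has 19^{19 − 2} = 5480386857784802185939 labelled spanning trees.
For each such spanning tree H, let X_H = 1 if all 18 edges of H are present in G. Then P[X_H = 1] = p^{18} = (11/19)^{18} = 5559917313492231481/104127350297911241532841.
Summing the indicators: E[X] = Σ_H E[X_H] = 5480386857784802185939 · p^{18} = 5480386857784802185939 · 5559917313492231481/104127350297911241532841 = 5559917313492231481/19.
Numerically: E[X] ≈ 2.92627e+17.

E[X] = 5480386857784802185939 · (11/19)^{18} = 5559917313492231481/19 ≈ 2.92627e+17.


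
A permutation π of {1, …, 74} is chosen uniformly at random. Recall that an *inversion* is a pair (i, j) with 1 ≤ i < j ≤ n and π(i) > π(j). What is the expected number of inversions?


Write X = Σ X_I over the C(74, 2) = 2701 pairs i < j, with X_I the indicator of one inversion.
There are 2701 indicators.
For each fixed pair i < j, the values π(i) and π(j) are two distinct elements of {1, …, 74} in uniformly random order; by symmetry P[π(i) > π(j)] = 1/2.
By linearity: E[X] = 2701 · (1/2) = C(74, 2) · (1/2) = 2701/2 = 2701/2 ≈ 1350.50000.

E[X] = 2701/2 = 1350.50000.


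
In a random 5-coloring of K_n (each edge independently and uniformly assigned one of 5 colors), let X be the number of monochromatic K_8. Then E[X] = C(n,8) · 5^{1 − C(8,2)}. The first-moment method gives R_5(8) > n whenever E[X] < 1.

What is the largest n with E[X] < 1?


We need C(n, 8) · 5^{1 − 28} < 1, i.e. C(n, 8) < 5^{28 − 1} = 7450580596923828125.
Check values of n near the boundary:
  n = 859: C(859, 8) = 7115855595170747139; 7115855595170747139 < 7450580596923828125? YES
  n = 860: C(860, 8) = 7182671140665308145; 7182671140665308145 < 7450580596923828125? YES
  n = 861: C(861, 8) = 7250034996615275865; 7250034996615275865 < 7450580596923828125? YES
  n = 862: C(862, 8) = 7317951015318931845; 7317951015318931845 < 7450580596923828125? YES
  n = 863: C(863, 8) = 7386423071602617757; 7386423071602617757 < 7450580596923828125? YES
  n = 864: C(864, 8) = 7455455062926006708; 7455455062926006708 < 7450580596923828125? NO
The largest n with C(n, 8) < 7450580596923828125 is n = 863 (where E[X] = 7386423071602617757/7450580596923828125 ≈ 0.9914). Hence R_5(8) > 863, i.e. R_5(8) ≥ 864.

Largest n = 863; hence R_5(8) > 863.


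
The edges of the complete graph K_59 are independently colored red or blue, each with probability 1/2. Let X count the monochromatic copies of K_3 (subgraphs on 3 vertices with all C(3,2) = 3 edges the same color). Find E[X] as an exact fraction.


Let X = Σ_S X_S over the C(59, 3) = 32509 subsets S of size 3, where X_S = 1 if the K_3 on S is monochromatic.
For a fixed S, the K_3 on S has C(3, 2) = 3 edges. P[all 3 edges red] = (1/2)^3, and likewise for blue, so P[monochromatic] = 2·(1/2)^3 = 2^{1 − 3} = 1/4.
Summing: E[X] = C(59, 3) · 2^{1 − 3} = 32509 · 1/4 = 32509/4.
Numerically: E[X] ≈ 8127.2500.

E[X] = C(59,3)·2^(1−C(3,2)) = 32509/4 ≈ 8127.2500.


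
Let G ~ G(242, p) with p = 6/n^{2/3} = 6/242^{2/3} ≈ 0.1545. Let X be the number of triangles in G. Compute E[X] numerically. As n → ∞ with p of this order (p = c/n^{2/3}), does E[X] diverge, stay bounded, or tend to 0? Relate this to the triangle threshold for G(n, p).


Number of potential triangles: C(242, 3) = 2332880.
Each occurs with probability p³ ≈ (0.1545)³ ≈ 3.688273e-03.
By linearity: E[X] = C(242, 3)·p³ ≈ 2332880 · 3.688273e-03 ≈ 8604.2975.
Since α = 2/3 < 1, p = c/n^{2/3} ≫ 1/n is above the triangle threshold p ~ 1/n. Asymptotically E[X] ~ (c³/6)·n^{3(1−α)} = (6³/6)·n^{1} → ∞; triangles are abundant w.h.p.

E[X] ≈ 8604.2975; in regime p = Θ(1/n^{2/3}) E[X] diverges (above the triangle threshold p ~ 1/n).


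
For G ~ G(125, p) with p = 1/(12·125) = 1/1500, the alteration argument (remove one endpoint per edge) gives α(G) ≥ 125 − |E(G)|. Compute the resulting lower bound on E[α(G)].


E[|E(G)|] = C(125, 2)·p = 7750 · (1/1500) = 31/6.
E[α(G)] ≥ n − E[|E(G)|] = 125 − 31/6 = 719/6.
Numerically: ≈ 119.8333.
(This is only a lower bound; the true E[α(G)] may be larger.)

E[α(G)] ≥ 719/6 ≈ 119.8333.


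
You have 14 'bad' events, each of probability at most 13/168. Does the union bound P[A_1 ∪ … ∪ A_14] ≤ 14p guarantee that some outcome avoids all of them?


Union bound: P[∪_{i=1}^{14} A_i] ≤ Σ_i P[A_i] ≤ 14·p = 14·(13/168) = 13/12.
Numerically: 13/12 ≈ 1.083333.
Is 13/12 < 1? NO.
Since the bound 13/12 is ≥ 1, the union bound is uninformative here; it does NOT by itself certify existence.

14·p = 13/12 ≈ 1.083333; existence NOT certified by the union bound.


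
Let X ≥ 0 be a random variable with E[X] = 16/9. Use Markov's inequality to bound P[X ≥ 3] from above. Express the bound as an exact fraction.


μ = E[X] = 16/9, a = 3.
Markov: P[X ≥ 3] ≤ μ/a = (16/9)/3 = 16/27.
Numerically: ≈ 0.5926.
(Since a = 3 > μ = 1.7778, the bound 16/27 is < 1 and informative.)

P[X ≥ 3] ≤ 16/27 ≈ 0.5926.


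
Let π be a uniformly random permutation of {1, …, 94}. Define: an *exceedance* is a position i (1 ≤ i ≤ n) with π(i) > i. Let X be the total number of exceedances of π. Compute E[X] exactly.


Write X = Σ_{i=1}^{94} X_i, where X_i = 1_{π(i) > i}.
For each fixed i, π(i) is uniform over {1, …, 94} (marginal of a uniform permutation), so P[π(i) > i] = (n − i)/n. Summing: Σ_{i=1}^{94} (n − i)/n = (0 + 1 + … + 93)/94 = 94(94 − 1)/(2·94) = (94 − 1)/2.
Hence E[X] = Σ_{i=1}^{94} (94 − i)/94 = 93/2 ≈ 46.500000.

E[X] = 93/2 = 46.500000.


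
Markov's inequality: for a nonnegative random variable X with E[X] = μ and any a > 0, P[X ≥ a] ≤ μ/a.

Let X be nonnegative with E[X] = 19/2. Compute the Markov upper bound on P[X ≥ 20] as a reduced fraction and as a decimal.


μ = E[X] = 19/2, a = 20.
Markov: P[X ≥ 20] ≤ μ/a = (19/2)/20 = 19/40.
Numerically: ≈ 0.475.
(Since a = 20 > μ = 9.500, the bound 19/40 is < 1 and informative.)

P[X ≥ 20] ≤ 19/40 ≈ 0.475.


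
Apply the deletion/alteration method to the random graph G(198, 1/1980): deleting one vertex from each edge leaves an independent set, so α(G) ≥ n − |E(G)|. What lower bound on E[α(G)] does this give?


E[|E(G)|] = C(198, 2)·p = 19503 · (1/1980) = 197/20.
E[α(G)] ≥ n − E[|E(G)|] = 198 − 197/20 = 3763/20.
Numerically: ≈ 188.15000.
(This is only a lower bound; the true E[α(G)] may be larger.)

E[α(G)] ≥ 3763/20 ≈ 188.15000.


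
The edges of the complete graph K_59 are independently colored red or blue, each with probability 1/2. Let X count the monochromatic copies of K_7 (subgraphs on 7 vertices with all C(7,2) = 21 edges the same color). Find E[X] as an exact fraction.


Let X = Σ_S X_S over the C(59, 7) = 341149446 subsets S of size 7, where X_S = 1 if the K_7 on S is monochromatic.
For a fixed S, the K_7 on S has C(7, 2) = 21 edges. P[all 21 edges red] = (1/2)^21, and likewise for blue, so P[monochromatic] = 2·(1/2)^21 = 2^{1 − 21} = 1/1048576.
Summing: E[X] = C(59, 7) · 2^{1 − 21} = 341149446 · 1/1048576 = 170574723/524288.
Numerically: E[X] ≈ 325.345.

E[X] = C(59,7)·2^(1−C(7,2)) = 170574723/524288 ≈ 325.345.


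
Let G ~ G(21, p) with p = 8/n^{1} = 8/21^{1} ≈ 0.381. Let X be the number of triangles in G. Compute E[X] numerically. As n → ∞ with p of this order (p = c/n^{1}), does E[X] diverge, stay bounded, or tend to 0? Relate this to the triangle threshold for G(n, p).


Number of potential triangles: C(21, 3) = 1330.
Each occurs with probability p³ ≈ (0.381)³ ≈ 5.52856e-02.
By linearity: E[X] = C(21, 3)·p³ ≈ 1330 · 5.52856e-02 ≈ 73.530.
Here α = 1, so p = 8/n is exactly at the triangle threshold p ~ 1/n. Asymptotically E[X] → c³/6 = 8³/6 = 256/3 ≈ 85.333, a bounded constant. In this regime the triangle count is asymptotically Poisson(c³/6).

E[X] ≈ 73.530; in regime p = Θ(1/n^{1}) E[X] stays bounded (at the triangle threshold p ~ 1/n).


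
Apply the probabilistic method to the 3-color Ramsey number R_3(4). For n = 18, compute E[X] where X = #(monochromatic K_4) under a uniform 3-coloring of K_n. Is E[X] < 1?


E[X] = C(18, 4) · 3^{1 − 6} = 3060 · 3^{−5} = 3060/243.
As a reduced fraction: E[X] = 340/27 ≈ 12.592593.
Is E[X] < 1? NO.
Since E[X] ≥ 1, the first-moment bound is inconclusive at n = 18; it does NOT by itself certify R_3(4) > 18.

E[X] = 340/27 ≈ 12.592593; E[X] ≥ 1; first-moment method inconclusive here.


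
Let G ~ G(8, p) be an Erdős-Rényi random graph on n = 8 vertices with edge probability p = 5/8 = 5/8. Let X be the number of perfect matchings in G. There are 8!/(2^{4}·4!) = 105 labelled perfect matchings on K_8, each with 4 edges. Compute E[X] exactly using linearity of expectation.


K_8 has 8!/(2^{4}·4!) = 105 labelled perfect matchings.
For each such perfect matching H, let X_H = 1 if all 4 edges of H are present in G. Then P[X_H = 1] = p^{4} = (5/8)^{4} = 625/4096.
Summing the indicators: E[X] = Σ_H E[X_H] = 105 · p^{4} = 105 · 625/4096 = 65625/4096.
Numerically: E[X] ≈ 16.

E[X] = 105 · (5/8)^{4} = 65625/4096 ≈ 16.


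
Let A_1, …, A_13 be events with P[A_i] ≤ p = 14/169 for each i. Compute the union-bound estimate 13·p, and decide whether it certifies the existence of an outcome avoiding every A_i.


Union bound: P[∪_{i=1}^{13} A_i] ≤ Σ_i P[A_i] ≤ 13·p = 13·(14/169) = 14/13.
Numerically: 14/13 ≈ 1.0769231.
Is 14/13 < 1? NO.
Since the bound 14/13 is ≥ 1, the union bound is uninformative here; it does NOT by itself certify existence.

13·p = 14/13 ≈ 1.0769231; existence NOT certified by the union bound.


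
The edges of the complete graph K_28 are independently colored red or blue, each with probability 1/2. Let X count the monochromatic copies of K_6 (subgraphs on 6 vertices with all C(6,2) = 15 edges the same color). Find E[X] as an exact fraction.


Let X = Σ_S X_S over the C(28, 6) = 376740 subsets S of size 6, where X_S = 1 if the K_6 on S is monochromatic.
For a fixed S, the K_6 on S has C(6, 2) = 15 edges. P[all 15 edges red] = (1/2)^15, and likewise for blue, so P[monochromatic] = 2·(1/2)^15 = 2^{1 − 15} = 1/16384.
Summing: E[X] = C(28, 6) · 2^{1 − 15} = 376740 · 1/16384 = 94185/4096.
Numerically: E[X] ≈ 22.99438.

E[X] = C(28,6)·2^(1−C(6,2)) = 94185/4096 ≈ 22.99438.


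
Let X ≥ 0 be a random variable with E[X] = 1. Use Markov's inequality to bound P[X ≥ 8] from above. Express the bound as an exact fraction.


μ = E[X] = 1, a = 8.
Markov: P[X ≥ 8] ≤ μ/a = (1)/8 = 1/8.
Numerically: ≈ 0.12500.
(Since a = 8 > μ = 1.00000, the bound 1/8 is < 1 and informative.)

P[X ≥ 8] ≤ 1/8 ≈ 0.12500.


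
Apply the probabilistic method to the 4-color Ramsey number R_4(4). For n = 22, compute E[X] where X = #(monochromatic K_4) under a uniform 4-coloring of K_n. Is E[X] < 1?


E[X] = C(22, 4) · 4^{1 − 6} = 7315 · 4^{−5} = 7315/1024.
As a reduced fraction: E[X] = 7315/1024 ≈ 7.1435547.
Is E[X] < 1? NO.
Since E[X] ≥ 1, the first-moment bound is inconclusive at n = 22; it does NOT by itself certify R_4(4) > 22.

E[X] = 7315/1024 ≈ 7.1435547; E[X] ≥ 1; first-moment method inconclusive here.


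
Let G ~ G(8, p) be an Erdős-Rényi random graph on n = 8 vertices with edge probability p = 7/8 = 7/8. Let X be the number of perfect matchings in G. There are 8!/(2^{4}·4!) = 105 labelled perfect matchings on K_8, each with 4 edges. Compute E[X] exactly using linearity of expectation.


K_8 has 8!/(2^{4}·4!) = 105 labelled perfect matchings.
For each such perfect matching H, let X_H = 1 if all 4 edges of H are present in G. Then P[X_H = 1] = p^{4} = (7/8)^{4} = 2401/4096.
Summing the indicators: E[X] = Σ_H E[X_H] = 105 · p^{4} = 105 · 2401/4096 = 252105/4096.
Numerically: E[X] ≈ 61.549.

E[X] = 105 · (7/8)^{4} = 252105/4096 ≈ 61.549.


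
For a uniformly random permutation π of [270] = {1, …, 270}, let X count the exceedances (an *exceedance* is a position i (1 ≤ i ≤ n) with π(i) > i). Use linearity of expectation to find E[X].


Write X = Σ_{i=1}^{270} X_i, where X_i = 1_{π(i) > i}.
For each fixed i, π(i) is uniform over {1, …, 270} (marginal of a uniform permutation), so P[π(i) > i] = (n − i)/n. Summing: Σ_{i=1}^{270} (n − i)/n = (0 + 1 + … + 269)/270 = 270(270 − 1)/(2·270) = (270 − 1)/2.
Hence E[X] = Σ_{i=1}^{270} (270 − i)/270 = 269/2 ≈ 134.50000.

E[X] = 269/2 = 134.50000.


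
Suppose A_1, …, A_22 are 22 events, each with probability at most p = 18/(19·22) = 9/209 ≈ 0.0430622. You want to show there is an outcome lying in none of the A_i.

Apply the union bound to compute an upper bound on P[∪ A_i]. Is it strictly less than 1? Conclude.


Union bound: P[∪_{i=1}^{22} A_i] ≤ Σ_i P[A_i] ≤ 22·p = 22·(9/209) = 18/19.
Numerically: 18/19 ≈ 0.9473684.
Is 18/19 < 1? YES.
Since P[∪ A_i] ≤ 18/19 < 1, the complement has P[∩ A_i^c] ≥ 1 − 18/19 = 1/19 > 0, so some outcome avoids every A_i.

22·p = 18/19 ≈ 0.9473684; existence CERTIFIED by the union bound.


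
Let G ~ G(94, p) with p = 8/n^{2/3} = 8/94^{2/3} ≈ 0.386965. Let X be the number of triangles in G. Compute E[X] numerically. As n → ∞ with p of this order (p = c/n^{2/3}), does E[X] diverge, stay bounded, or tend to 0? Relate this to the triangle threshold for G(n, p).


Number of potential triangles: C(94, 3) = 134044.
Each occurs with probability p³ ≈ (0.386965)³ ≈ 5.79447714e-02.
By linearity: E[X] = C(94, 3)·p³ ≈ 134044 · 5.79447714e-02 ≈ 7767.148936.
Since α = 2/3 < 1, p = c/n^{2/3} ≫ 1/n is above the triangle threshold p ~ 1/n. Asymptotically E[X] ~ (c³/6)·n^{3(1−α)} = (8³/6)·n^{1} → ∞; triangles are abundant w.h.p.

E[X] ≈ 7767.148936; in regime p = Θ(1/n^{2/3}) E[X] diverges (above the triangle threshold p ~ 1/n).


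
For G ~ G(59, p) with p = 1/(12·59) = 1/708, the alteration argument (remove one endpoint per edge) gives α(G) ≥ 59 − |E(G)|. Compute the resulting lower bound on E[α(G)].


E[|E(G)|] = C(59, 2)·p = 1711 · (1/708) = 29/12.
E[α(G)] ≥ n − E[|E(G)|] = 59 − 29/12 = 679/12.
Numerically: ≈ 56.58333.
(This is only a lower bound; the true E[α(G)] may be larger.)

E[α(G)] ≥ 679/12 ≈ 56.58333.


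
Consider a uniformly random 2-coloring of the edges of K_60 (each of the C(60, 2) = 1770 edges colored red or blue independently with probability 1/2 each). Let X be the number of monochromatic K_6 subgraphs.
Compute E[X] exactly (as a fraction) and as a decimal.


Let X = Σ_S X_S over the C(60, 6) = 50063860 subsets S of size 6, where X_S = 1 if the K_6 on S is monochromatic.
For a fixed S, the K_6 on S has C(6, 2) = 15 edges. P[all 15 edges red] = (1/2)^15, and likewise for blue, so P[monochromatic] = 2·(1/2)^15 = 2^{1 − 15} = 1/16384.
By linearity of expectation: E[X] = C(60, 6) · 2^{1 − 15} = 50063860 · 1/16384 = 12515965/4096.
Numerically: E[X] ≈ 3055.65552.

E[X] = C(60,6)·2^(1−C(6,2)) = 12515965/4096 ≈ 3055.65552.


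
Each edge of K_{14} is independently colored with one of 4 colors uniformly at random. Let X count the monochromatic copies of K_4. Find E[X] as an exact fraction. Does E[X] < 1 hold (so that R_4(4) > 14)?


E[X] = C(14, 4) · 4^{1 − 6} = 1001 · 4^{−5} = 1001/1024.
As a reduced fraction: E[X] = 1001/1024 ≈ 0.9775.
Is E[X] < 1? YES.
Since E[X] < 1, there exists a 4-coloring of K_{14} with no monochromatic K_4; hence R_4(4) > 14.

E[X] = 1001/1024 ≈ 0.9775; E[X] < 1, so R_4(4) > 14.


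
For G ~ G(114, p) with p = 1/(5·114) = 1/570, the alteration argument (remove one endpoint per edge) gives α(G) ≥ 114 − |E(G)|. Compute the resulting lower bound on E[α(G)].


E[|E(G)|] = C(114, 2)·p = 6441 · (1/570) = 113/10.
E[α(G)] ≥ n − E[|E(G)|] = 114 − 113/10 = 1027/10.
Numerically: ≈ 102.700000.
(This is only a lower bound; the true E[α(G)] may be larger.)

E[α(G)] ≥ 1027/10 ≈ 102.700000.


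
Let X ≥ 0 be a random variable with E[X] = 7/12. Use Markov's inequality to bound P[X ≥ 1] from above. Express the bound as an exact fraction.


μ = E[X] = 7/12, a = 1.
Markov: P[X ≥ 1] ≤ μ/a = (7/12)/1 = 7/12.
Numerically: ≈ 0.583333.
(Since a = 1 > μ = 0.583333, the bound 7/12 is < 1 and informative.)

P[X ≥ 1] ≤ 7/12 ≈ 0.583333.


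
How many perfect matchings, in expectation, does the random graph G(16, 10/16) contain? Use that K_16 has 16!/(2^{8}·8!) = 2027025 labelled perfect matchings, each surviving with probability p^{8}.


K_16 has 16!/(2^{8}·8!) = 2027025 labelled perfect matchings.
For each such perfect matching H, let X_H = 1 if all 8 edges of H are present in G. Then P[X_H = 1] = p^{8} = (5/8)^{8} = 390625/16777216.
By linearity: E[X] = Σ_H E[X_H] = 2027025 · p^{8} = 2027025 · 390625/16777216 = 791806640625/16777216.
Numerically: E[X] ≈ 47195.4.

E[X] = 2027025 · (5/8)^{8} = 791806640625/16777216 ≈ 47195.4.


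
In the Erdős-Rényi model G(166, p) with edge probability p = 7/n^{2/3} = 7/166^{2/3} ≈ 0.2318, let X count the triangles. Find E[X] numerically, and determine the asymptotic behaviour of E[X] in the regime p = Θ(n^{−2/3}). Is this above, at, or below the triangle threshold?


Number of potential triangles: C(166, 3) = 748660.
Each occurs with probability p³ ≈ (0.2318)³ ≈ 1.244738e-02.
By linearity: E[X] = C(166, 3)·p³ ≈ 748660 · 1.244738e-02 ≈ 9318.8554.
Since α = 2/3 < 1, p = c/n^{2/3} ≫ 1/n is above the triangle threshold p ~ 1/n. Asymptotically E[X] ~ (c³/6)·n^{3(1−α)} = (7³/6)·n^{1} → ∞; triangles are abundant w.h.p.

E[X] ≈ 9318.8554; in regime p = Θ(1/n^{2/3}) E[X] diverges (above the triangle threshold p ~ 1/n).


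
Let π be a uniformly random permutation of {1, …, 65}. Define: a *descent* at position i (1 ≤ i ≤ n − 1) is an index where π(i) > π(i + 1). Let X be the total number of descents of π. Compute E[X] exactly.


Write X = Σ X_I over i = 1, …, 64, with X_I the indicator of one descent.
There are 64 indicators.
For each fixed i, the pair (π(i), π(i+1)) is a uniformly random ordered pair of distinct values from {1, …, 65}; by symmetry P[π(i) > π(i+1)] = 1/2.
By linearity: E[X] = 64 · (1/2) = (65 − 1) · (1/2) = 32 ≈ 32.000.

E[X] = 32 = 32.000.


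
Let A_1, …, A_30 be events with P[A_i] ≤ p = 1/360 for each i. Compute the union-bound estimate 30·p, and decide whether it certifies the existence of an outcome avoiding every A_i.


Union bound: P[∪_{i=1}^{30} A_i] ≤ Σ_i P[A_i] ≤ 30·p = 30·(1/360) = 1/12.
Numerically: 1/12 ≈ 0.08333.
Is 1/12 < 1? YES.
Since P[∪ A_i] ≤ 1/12 < 1, the complement has P[∩ A_i^c] ≥ 1 − 1/12 = 11/12 > 0, so some outcome avoids every A_i.

30·p = 1/12 ≈ 0.08333; existence CERTIFIED by the union bound.


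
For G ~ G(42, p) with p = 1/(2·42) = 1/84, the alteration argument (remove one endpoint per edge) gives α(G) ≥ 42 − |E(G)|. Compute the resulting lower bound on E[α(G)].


E[|E(G)|] = C(42, 2)·p = 861 · (1/84) = 41/4.
E[α(G)] ≥ n − E[|E(G)|] = 42 − 41/4 = 127/4.
Numerically: ≈ 31.750000.
(This is only a lower bound; the true E[α(G)] may be larger.)

E[α(G)] ≥ 127/4 ≈ 31.750000.


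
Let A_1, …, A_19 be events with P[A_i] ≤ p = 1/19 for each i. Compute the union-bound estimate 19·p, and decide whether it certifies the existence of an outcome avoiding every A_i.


Union bound: P[∪_{i=1}^{19} A_i] ≤ Σ_i P[A_i] ≤ 19·p = 19·(1/19) = 1.
Numerically: 1 ≈ 1.0000.
Is 1 < 1? NO.
Since the bound 1 is ≥ 1, the union bound is uninformative here; it does NOT by itself certify existence.

19·p = 1 ≈ 1.0000; existence NOT certified by the union bound.


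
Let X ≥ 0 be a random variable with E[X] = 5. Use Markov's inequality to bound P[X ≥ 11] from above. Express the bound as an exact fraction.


μ = E[X] = 5, a = 11.
Markov: P[X ≥ 11] ≤ μ/a = (5)/11 = 5/11.
Numerically: ≈ 0.4545.
(Since a = 11 > μ = 5.0000, the bound 5/11 is < 1 and informative.)

P[X ≥ 11] ≤ 5/11 ≈ 0.4545.


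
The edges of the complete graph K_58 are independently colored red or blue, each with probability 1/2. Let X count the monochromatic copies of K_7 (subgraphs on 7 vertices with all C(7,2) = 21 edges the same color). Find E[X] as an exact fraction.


Let X = Σ_S X_S over the C(58, 7) = 300674088 subsets S of size 7, where X_S = 1 if the K_7 on S is monochromatic.
For a fixed S, the K_7 on S has C(7, 2) = 21 edges. P[all 21 edges red] = (1/2)^21, and likewise for blue, so P[monochromatic] = 2·(1/2)^21 = 2^{1 − 21} = 1/1048576.
Summing: E[X] = C(58, 7) · 2^{1 − 21} = 300674088 · 1/1048576 = 37584261/131072.
Numerically: E[X] ≈ 286.745.

E[X] = C(58,7)·2^(1−C(7,2)) = 37584261/131072 ≈ 286.745.


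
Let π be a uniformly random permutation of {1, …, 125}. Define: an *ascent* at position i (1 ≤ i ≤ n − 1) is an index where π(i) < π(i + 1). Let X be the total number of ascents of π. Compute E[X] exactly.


Write X = Σ X_I over i = 1, …, 124, with X_I the indicator of one ascent.
There are 124 indicators.
For each fixed i, the pair (π(i), π(i+1)) is a uniformly random ordered pair of distinct values from {1, …, 125}; by symmetry P[π(i) < π(i+1)] = 1/2.
By linearity: E[X] = 124 · (1/2) = (125 − 1) · (1/2) = 62 ≈ 62.0000.

E[X] = 62 = 62.0000.


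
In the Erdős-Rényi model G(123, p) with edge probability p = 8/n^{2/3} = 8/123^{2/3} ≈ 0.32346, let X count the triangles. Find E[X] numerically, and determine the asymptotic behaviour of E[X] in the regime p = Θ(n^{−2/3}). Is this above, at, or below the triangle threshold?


Number of potential triangles: C(123, 3) = 302621.
Each occurs with probability p³ ≈ (0.32346)³ ≈ 3.38422896e-02.
By linearity: E[X] = C(123, 3)·p³ ≈ 302621 · 3.38422896e-02 ≈ 10241.387534.
Since α = 2/3 < 1, p = c/n^{2/3} ≫ 1/n is above the triangle threshold p ~ 1/n. Asymptotically E[X] ~ (c³/6)·n^{3(1−α)} = (8³/6)·n^{1} → ∞; triangles are abundant w.h.p.

E[X] ≈ 10241.387534; in regime p = Θ(1/n^{2/3}) E[X] diverges (above the triangle threshold p ~ 1/n).


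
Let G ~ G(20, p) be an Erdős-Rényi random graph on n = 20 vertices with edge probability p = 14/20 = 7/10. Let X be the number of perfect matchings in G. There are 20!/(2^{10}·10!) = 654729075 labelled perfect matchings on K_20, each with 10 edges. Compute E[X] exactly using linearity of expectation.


K_20 has 20!/(2^{10}·10!) = 654729075 labelled perfect matchings.
For each such perfect matching H, let X_H = 1 if all 10 edges of H are present in G. Then P[X_H = 1] = p^{10} = (7/10)^{10} = 282475249/10000000000.
Summing the indicators: E[X] = Σ_H E[X_H] = 654729075 · p^{10} = 654729075 · 282475249/10000000000 = 7397790339526587/400000000.
Numerically: E[X] ≈ 1.849e+07.

E[X] = 654729075 · (7/10)^{10} = 7397790339526587/400000000 ≈ 1.849e+07.


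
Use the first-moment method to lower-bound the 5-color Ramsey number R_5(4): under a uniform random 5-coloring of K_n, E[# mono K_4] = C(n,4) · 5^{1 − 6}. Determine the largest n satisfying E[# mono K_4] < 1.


We need C(n, 4) · 5^{1 − 6} < 1, i.e. C(n, 4) < 5^{6 − 1} = 3125.
Check values of n near the boundary:
  n = 13: C(13, 4) = 715; 715 < 3125? YES
  n = 14: C(14, 4) = 1001; 1001 < 3125? YES
  n = 15: C(15, 4) = 1365; 1365 < 3125? YES
  n = 16: C(16, 4) = 1820; 1820 < 3125? YES
  n = 17: C(17, 4) = 2380; 2380 < 3125? YES
  n = 18: C(18, 4) = 3060; 3060 < 3125? YES
  n = 19: C(19, 4) = 3876; 3876 < 3125? NO
  n = 20: C(20, 4) = 4845; 4845 < 3125? NO
  n = 21: C(21, 4) = 5985; 5985 < 3125? NO
The largest n with C(n, 4) < 3125 is n = 18 (where E[X] = 612/625 ≈ 0.979). Hence R_5(4) > 18, i.e. R_5(4) ≥ 19.

Largest n = 18; hence R_5(4) > 18.


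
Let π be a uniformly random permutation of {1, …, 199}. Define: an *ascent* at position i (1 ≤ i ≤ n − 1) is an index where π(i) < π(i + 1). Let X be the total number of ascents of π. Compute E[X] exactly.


Write X = Σ X_I over i = 1, …, 198, with X_I the indicator of one ascent.
There are 198 indicators.
For each fixed i, the pair (π(i), π(i+1)) is a uniformly random ordered pair of distinct values from {1, …, 199}; by symmetry P[π(i) < π(i+1)] = 1/2.
By linearity: E[X] = 198 · (1/2) = (199 − 1) · (1/2) = 99 ≈ 99.0000.

E[X] = 99 = 99.0000.


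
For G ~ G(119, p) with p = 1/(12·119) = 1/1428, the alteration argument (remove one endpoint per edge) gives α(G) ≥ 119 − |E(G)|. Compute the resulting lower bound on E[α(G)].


E[|E(G)|] = C(119, 2)·p = 7021 · (1/1428) = 59/12.
E[α(G)] ≥ n − E[|E(G)|] = 119 − 59/12 = 1369/12.
Numerically: ≈ 114.083.
(This is only a lower bound; the true E[α(G)] may be larger.)

E[α(G)] ≥ 1369/12 ≈ 114.083.


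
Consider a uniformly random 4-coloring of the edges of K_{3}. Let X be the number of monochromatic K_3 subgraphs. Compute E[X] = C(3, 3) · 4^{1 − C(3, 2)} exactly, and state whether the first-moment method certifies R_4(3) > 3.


E[X] = C(3, 3) · 4^{1 − 3} = 1 · 4^{−2} = 1/16.
As a reduced fraction: E[X] = 1/16 ≈ 0.062.
Is E[X] < 1? YES.
Since E[X] < 1, there exists a 4-coloring of K_{3} with no monochromatic K_3; hence R_4(3) > 3.

E[X] = 1/16 ≈ 0.062; E[X] < 1, so R_4(3) > 3.


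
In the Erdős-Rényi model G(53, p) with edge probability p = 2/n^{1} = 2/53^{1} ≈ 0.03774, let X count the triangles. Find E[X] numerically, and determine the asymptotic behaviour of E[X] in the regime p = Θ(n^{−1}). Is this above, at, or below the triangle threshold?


Number of potential triangles: C(53, 3) = 23426.
Each occurs with probability p³ ≈ (0.03774)³ ≈ 5.373563e-05.
By linearity: E[X] = C(53, 3)·p³ ≈ 23426 · 5.373563e-05 ≈ 1.2588.
Here α = 1, so p = 2/n is exactly at the triangle threshold p ~ 1/n. Asymptotically E[X] → c³/6 = 2³/6 = 4/3 ≈ 1.3333, a bounded constant. In this regime the triangle count is asymptotically Poisson(c³/6).

E[X] ≈ 1.2588; in regime p = Θ(1/n^{1}) E[X] stays bounded (at the triangle threshold p ~ 1/n).


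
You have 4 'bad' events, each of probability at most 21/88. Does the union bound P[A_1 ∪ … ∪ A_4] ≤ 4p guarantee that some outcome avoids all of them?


Union bound: P[∪_{i=1}^{4} A_i] ≤ Σ_i P[A_i] ≤ 4·p = 4·(21/88) = 21/22.
Numerically: 21/22 ≈ 0.95455.
Is 21/22 < 1? YES.
Since P[∪ A_i] ≤ 21/22 < 1, the complement has P[∩ A_i^c] ≥ 1 − 21/22 = 1/22 > 0, so some outcome avoids every A_i.

4·p = 21/22 ≈ 0.95455; existence CERTIFIED by the union bound.


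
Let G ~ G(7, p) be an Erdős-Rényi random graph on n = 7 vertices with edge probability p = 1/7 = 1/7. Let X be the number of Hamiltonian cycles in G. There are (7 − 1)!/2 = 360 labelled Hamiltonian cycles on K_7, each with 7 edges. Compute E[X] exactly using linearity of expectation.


K_7 has (7 − 1)!/2 = 360 labelled Hamiltonian cycles.
For each such Hamiltonian cycle H, let X_H = 1 if all 7 edges of H are present in G. Then P[X_H = 1] = p^{7} = (1/7)^{7} = 1/823543.
By linearity of expectation: E[X] = Σ_H E[X_H] = 360 · p^{7} = 360 · 1/823543 = 360/823543.
Numerically: E[X] ≈ 0.000437.

E[X] = 360 · (1/7)^{7} = 360/823543 ≈ 0.000437.


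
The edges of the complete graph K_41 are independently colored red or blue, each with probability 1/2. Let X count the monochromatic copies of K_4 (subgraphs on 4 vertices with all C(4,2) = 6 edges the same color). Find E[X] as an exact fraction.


Let X = Σ_S X_S over the C(41, 4) = 101270 subsets S of size 4, where X_S = 1 if the K_4 on S is monochromatic.
For a fixed S, the K_4 on S has C(4, 2) = 6 edges. P[all 6 edges red] = (1/2)^6, and likewise for blue, so P[monochromatic] = 2·(1/2)^6 = 2^{1 − 6} = 1/32.
By linearity: E[X] = C(41, 4) · 2^{1 − 6} = 101270 · 1/32 = 50635/16.
Numerically: E[X] ≈ 3164.6875.

E[X] = C(41,4)·2^(1−C(4,2)) = 50635/16 ≈ 3164.6875.


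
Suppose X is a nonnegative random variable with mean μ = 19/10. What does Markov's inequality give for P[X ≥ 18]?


μ = E[X] = 19/10, a = 18.
Markov: P[X ≥ 18] ≤ μ/a = (19/10)/18 = 19/180.
Numerically: ≈ 0.106.
(Since a = 18 > μ = 1.900, the bound 19/180 is < 1 and informative.)

P[X ≥ 18] ≤ 19/180 ≈ 0.106.


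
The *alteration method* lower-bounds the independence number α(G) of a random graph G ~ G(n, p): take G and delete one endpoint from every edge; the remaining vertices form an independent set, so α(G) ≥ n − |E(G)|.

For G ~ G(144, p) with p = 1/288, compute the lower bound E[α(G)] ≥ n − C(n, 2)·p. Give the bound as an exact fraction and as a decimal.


E[|E(G)|] = C(144, 2)·p = 10296 · (1/288) = 143/4.
E[α(G)] ≥ n − E[|E(G)|] = 144 − 143/4 = 433/4.
Numerically: ≈ 108.250000.
(This is only a lower bound; the true E[α(G)] may be larger.)

E[α(G)] ≥ 433/4 ≈ 108.250000.


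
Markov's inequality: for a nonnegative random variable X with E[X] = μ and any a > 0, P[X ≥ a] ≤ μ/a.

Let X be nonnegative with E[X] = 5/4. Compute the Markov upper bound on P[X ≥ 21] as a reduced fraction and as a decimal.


μ = E[X] = 5/4, a = 21.
Markov: P[X ≥ 21] ≤ μ/a = (5/4)/21 = 5/84.
Numerically: ≈ 0.060.
(Since a = 21 > μ = 1.250, the bound 5/84 is < 1 and informative.)

P[X ≥ 21] ≤ 5/84 ≈ 0.060.


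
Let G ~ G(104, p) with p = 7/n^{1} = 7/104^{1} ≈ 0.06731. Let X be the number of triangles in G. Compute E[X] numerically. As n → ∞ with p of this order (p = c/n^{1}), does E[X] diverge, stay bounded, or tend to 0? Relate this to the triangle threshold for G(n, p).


Number of potential triangles: C(104, 3) = 182104.
Each occurs with probability p³ ≈ (0.06731)³ ≈ 3.049258e-04.
By linearity: E[X] = C(104, 3)·p³ ≈ 182104 · 3.049258e-04 ≈ 55.5282.
Here α = 1, so p = 7/n is exactly at the triangle threshold p ~ 1/n. Asymptotically E[X] → c³/6 = 7³/6 = 343/6 ≈ 57.1667, a bounded constant. In this regime the triangle count is asymptotically Poisson(c³/6).

E[X] ≈ 55.5282; in regime p = Θ(1/n^{1}) E[X] stays bounded (at the triangle threshold p ~ 1/n).
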